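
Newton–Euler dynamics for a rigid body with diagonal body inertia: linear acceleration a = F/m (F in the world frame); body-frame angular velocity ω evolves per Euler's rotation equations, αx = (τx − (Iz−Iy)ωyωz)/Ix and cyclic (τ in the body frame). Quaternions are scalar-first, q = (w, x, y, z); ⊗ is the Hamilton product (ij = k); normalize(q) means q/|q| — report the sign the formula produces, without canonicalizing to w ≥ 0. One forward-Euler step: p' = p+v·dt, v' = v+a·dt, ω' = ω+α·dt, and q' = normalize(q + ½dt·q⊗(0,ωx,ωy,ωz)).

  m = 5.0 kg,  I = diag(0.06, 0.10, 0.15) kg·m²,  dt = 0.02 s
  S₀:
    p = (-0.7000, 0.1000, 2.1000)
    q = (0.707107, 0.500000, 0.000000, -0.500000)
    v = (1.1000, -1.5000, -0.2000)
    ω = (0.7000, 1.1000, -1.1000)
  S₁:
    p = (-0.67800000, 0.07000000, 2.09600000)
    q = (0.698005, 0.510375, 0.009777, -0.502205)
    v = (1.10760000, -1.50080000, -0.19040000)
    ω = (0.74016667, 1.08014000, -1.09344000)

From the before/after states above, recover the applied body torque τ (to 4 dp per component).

τ = (0.0600, -0.0300, 0.0800)

Δω = ω₁−ω₀ = (0.04016667, -0.01986000, 0.00656000)
ω₀×(Iω₀) = (-0.0605, 0.0693, 0.0308)
τ = I·(Δω/dt) + ω₀×(Iω₀) = (0.0600, -0.0300, 0.0800)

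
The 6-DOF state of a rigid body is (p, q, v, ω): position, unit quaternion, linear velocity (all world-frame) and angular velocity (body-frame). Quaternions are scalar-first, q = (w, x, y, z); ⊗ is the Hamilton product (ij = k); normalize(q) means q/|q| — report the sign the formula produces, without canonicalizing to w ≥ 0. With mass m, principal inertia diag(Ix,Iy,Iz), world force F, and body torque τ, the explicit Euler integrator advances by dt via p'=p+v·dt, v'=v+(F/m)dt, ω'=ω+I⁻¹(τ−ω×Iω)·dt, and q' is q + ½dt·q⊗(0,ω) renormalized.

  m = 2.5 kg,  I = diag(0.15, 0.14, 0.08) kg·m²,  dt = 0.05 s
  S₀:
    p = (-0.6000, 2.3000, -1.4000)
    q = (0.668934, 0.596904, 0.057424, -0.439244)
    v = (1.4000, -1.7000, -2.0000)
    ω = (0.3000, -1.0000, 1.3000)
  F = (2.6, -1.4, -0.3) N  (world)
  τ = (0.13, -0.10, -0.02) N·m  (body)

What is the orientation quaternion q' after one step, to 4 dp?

q⊗(0,ω) = (0.4493700, -0.1639126, -1.5766824, 0.2554830)
q' = normalize(q + ½dt·q⊗(0,ω)) = (0.6796, 0.5923, 0.0180, -0.4325)

q' = (0.6796, 0.5923, 0.0180, -0.4325)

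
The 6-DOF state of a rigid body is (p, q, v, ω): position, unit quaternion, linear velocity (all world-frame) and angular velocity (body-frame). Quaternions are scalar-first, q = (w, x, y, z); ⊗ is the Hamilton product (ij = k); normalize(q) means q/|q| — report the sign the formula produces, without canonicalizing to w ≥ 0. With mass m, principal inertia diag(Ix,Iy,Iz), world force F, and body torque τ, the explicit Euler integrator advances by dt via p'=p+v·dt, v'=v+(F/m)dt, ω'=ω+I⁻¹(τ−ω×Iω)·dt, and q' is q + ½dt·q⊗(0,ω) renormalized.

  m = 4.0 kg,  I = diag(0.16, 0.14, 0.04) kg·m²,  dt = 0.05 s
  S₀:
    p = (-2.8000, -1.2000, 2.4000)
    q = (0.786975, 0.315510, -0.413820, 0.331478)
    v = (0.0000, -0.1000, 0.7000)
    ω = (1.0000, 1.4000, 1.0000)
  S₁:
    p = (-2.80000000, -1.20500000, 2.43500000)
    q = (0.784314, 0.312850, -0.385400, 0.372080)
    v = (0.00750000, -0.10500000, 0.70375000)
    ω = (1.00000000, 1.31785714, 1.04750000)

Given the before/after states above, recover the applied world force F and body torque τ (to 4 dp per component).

v₁ − v₀ = (0.00750000, -0.00500000, 0.00375000)
F = m·Δv/dt = (0.6000, -0.4000, 0.3000)
ω₁ − ω₀ = (0.00000000, -0.08214286, 0.04750000)
τ = I·(Δω/dt) + ω₀×(Iω₀) = (-0.1400, -0.1100, 0.0100)

F = (0.6000, -0.4000, 0.3000)
τ = (-0.1400, -0.1100, 0.0100)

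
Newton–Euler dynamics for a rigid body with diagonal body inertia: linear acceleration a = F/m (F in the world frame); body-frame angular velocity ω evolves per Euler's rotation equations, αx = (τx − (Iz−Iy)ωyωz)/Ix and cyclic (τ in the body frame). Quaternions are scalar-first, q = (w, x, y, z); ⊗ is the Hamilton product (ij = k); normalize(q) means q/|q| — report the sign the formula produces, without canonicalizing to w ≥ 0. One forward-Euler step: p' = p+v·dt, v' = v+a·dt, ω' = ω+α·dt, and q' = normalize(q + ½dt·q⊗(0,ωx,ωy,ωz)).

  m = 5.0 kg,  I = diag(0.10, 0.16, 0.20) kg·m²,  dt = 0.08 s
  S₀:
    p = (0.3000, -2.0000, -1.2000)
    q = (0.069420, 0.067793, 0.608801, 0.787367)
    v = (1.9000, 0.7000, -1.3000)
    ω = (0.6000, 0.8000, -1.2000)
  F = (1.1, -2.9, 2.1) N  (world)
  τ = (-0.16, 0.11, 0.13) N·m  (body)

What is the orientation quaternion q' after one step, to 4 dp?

q' = (0.0859, 0.0150, 0.6319, 0.7701)

2q̇ = q⊗(0,ω) = (0.4171238, -1.3188028, 0.6093078, -0.3943502)
q + ½dt·q⊗(0,ω), renormalized = (0.0859, 0.0150, 0.6319, 0.7701)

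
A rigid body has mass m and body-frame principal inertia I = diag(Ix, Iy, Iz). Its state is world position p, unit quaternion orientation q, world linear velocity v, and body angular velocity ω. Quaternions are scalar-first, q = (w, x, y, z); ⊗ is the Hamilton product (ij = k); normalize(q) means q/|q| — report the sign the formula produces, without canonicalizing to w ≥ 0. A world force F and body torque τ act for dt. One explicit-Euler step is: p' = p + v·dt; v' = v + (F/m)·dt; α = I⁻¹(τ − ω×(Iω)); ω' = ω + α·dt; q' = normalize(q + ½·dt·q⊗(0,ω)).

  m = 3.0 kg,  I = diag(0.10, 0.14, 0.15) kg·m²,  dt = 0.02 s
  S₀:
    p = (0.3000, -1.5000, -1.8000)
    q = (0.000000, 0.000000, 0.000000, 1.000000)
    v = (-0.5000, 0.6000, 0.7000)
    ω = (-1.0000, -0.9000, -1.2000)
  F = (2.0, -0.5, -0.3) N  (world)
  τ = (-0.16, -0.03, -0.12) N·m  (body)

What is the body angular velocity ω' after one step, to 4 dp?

gyro term ω×Iω = (0.0108, -0.0600, 0.0360)
α = I⁻¹(τ − ω×Iω) = (-1.7080, 0.2143, -1.0400)
ω' = ω + α·dt = (-1.0342, -0.8957, -1.2208)

ω' = (-1.0342, -0.8957, -1.2208)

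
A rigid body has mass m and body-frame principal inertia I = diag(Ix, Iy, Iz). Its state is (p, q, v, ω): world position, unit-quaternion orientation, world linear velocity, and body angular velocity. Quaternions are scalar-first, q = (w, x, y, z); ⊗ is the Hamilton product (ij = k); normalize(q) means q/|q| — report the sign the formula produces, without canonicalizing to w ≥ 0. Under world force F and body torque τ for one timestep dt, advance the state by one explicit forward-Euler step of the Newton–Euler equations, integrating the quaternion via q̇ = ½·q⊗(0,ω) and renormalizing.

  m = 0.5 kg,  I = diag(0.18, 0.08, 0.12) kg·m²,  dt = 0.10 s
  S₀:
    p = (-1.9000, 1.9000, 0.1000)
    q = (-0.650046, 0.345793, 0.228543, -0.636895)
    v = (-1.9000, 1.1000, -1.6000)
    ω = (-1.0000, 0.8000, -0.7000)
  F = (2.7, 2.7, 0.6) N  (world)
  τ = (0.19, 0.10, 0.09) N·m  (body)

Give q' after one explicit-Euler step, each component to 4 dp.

Hamilton product q⊗(0,ω) = (-0.2828679, 0.9995819, 0.3589133, 0.9602096)
q + ½dt·q⊗(0,ω), renormalized = (-0.6624, 0.3947, 0.2458, -0.5873)

q' = (-0.6624, 0.3947, 0.2458, -0.5873)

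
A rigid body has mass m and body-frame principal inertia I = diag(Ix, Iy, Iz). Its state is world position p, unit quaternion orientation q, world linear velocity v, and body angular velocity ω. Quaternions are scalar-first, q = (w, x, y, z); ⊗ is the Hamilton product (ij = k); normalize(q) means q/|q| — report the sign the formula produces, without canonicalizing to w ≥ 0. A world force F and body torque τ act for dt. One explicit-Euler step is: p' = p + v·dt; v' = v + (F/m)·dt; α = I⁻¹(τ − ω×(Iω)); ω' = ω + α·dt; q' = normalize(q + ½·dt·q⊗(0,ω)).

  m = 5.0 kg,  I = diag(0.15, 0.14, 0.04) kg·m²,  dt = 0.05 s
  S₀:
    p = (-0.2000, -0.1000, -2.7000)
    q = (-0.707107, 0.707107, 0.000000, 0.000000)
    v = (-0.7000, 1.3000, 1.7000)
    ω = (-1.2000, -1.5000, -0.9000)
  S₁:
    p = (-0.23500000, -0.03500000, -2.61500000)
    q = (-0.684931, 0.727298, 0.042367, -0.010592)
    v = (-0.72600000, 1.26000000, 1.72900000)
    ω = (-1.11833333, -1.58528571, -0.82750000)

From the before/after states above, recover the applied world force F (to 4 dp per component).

F = (-2.6000, -4.0000, 2.9000)

Δv = v₁−v₀ = (-0.02600000, -0.04000000, 0.02900000)
m·(v₁−v₀)/dt = (-2.6000, -4.0000, 2.9000)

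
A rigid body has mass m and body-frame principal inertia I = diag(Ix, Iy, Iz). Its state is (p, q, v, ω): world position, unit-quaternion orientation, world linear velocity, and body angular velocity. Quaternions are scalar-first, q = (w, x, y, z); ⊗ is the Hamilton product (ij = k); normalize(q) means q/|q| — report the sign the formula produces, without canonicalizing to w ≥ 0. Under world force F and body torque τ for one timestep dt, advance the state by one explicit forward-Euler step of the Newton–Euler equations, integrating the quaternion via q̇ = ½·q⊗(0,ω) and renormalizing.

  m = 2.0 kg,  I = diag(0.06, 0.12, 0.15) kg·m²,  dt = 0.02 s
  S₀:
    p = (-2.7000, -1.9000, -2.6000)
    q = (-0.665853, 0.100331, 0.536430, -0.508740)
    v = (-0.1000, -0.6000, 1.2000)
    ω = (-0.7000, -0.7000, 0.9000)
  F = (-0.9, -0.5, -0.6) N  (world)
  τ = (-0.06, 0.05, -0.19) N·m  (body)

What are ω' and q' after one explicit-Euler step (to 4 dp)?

ω' = (-0.7137, -0.7011, 0.8707)
q' = (-0.6568, 0.1062, 0.5437, -0.5116)

precession coupling ω×(Iω) = (-0.0189, 0.0567, 0.0294)
angular accel α = (-0.6850, -0.0558, -1.4627)
ω + α·dt = (-0.7137, -0.7011, 0.8707)
Hamilton product q⊗(0,ω) = (0.9035987, 0.5927661, 0.7319172, -0.2939984)
updated quaternion q' = (-0.6568, 0.1062, 0.5437, -0.5116)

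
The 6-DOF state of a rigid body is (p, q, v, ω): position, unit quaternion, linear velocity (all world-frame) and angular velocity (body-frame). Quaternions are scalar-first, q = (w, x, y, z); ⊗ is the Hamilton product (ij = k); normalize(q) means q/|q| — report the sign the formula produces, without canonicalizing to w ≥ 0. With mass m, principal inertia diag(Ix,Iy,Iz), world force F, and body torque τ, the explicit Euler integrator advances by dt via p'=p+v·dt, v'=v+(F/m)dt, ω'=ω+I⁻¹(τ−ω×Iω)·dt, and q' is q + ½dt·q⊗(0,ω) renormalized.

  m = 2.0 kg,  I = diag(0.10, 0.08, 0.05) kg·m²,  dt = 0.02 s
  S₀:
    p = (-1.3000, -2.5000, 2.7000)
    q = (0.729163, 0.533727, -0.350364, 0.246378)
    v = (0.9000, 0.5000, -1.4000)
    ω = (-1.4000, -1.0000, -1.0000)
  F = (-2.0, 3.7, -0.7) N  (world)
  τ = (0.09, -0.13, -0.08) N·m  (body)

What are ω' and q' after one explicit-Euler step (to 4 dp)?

ω' = (-1.3760, -1.0500, -1.0208)
q' = (0.7354, 0.5294, -0.3557, 0.2288)

ω×(Iω) gyroscopic = (-0.0300, 0.0700, -0.0280)
α = I⁻¹(τ − ω×Iω) = (1.2000, -2.5000, -1.0400)
ω' = ω + α·dt = (-1.3760, -1.0500, -1.0208)
2q̇ = q⊗(0,ω) = (0.6432318, -0.4240862, -0.5403652, -1.7533996)
updated quaternion q' = (0.7354, 0.5294, -0.3557, 0.2288)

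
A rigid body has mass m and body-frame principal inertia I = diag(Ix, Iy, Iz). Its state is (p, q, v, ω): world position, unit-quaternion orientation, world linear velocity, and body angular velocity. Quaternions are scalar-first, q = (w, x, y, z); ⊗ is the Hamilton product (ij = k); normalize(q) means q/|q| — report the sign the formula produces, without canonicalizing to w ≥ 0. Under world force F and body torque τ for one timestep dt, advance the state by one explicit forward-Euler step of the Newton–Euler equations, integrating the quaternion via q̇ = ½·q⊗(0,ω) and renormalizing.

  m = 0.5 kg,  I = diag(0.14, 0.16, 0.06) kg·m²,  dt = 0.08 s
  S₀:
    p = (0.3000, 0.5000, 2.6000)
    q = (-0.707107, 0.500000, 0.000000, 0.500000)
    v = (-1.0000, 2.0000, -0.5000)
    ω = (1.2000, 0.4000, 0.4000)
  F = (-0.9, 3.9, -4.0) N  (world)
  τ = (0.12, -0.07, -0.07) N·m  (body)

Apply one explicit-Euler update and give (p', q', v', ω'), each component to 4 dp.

ω×(Iω) gyroscopic = (-0.0160, 0.0384, 0.0096)
angular accel α = (0.9714, -0.6775, -1.3267)
ω' = ω + α·dt = (1.2777, 0.3458, 0.2939)
q⊗(0,ω) = (-0.8000000, -1.0485284, 0.1171572, -0.0828428)
updated quaternion q' = (-0.7381, 0.4574, 0.0047, 0.4960)
linear accel F/m = (-1.8000, 7.8000, -8.0000)
new position p' = (0.2200, 0.6600, 2.5600)
v' = v + a·dt = (-1.1440, 2.6240, -1.1400)

p' = (0.2200, 0.6600, 2.5600)
q' = (-0.7381, 0.4574, 0.0047, 0.4960)
v' = (-1.1440, 2.6240, -1.1400)
ω' = (1.2777, 0.3458, 0.2939)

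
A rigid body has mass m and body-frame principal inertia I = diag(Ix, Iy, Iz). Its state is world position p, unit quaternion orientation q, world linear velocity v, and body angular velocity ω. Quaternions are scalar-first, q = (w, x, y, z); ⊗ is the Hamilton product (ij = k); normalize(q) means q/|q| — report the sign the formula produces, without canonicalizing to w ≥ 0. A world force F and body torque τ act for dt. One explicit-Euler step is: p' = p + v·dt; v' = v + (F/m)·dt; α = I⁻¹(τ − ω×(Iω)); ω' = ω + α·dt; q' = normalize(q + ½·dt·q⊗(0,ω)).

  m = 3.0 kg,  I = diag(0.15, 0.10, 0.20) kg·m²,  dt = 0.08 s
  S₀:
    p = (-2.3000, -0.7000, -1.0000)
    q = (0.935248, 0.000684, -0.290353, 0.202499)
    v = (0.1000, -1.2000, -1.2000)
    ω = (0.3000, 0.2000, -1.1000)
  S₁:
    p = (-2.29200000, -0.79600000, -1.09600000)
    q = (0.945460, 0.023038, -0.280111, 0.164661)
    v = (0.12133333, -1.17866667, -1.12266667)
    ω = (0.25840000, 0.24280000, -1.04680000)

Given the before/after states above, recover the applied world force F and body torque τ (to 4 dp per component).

Δω = ω₁−ω₀ = (-0.04160000, 0.04280000, 0.05320000)
ω₀×(Iω₀) = (-0.0220, 0.0165, -0.0030)
applied torque τ = (-0.1000, 0.0700, 0.1300)
velocity change Δv = (0.02133333, 0.02133333, 0.07733333)
m·(v₁−v₀)/dt = (0.8000, 0.8000, 2.9000)

F = (0.8000, 0.8000, 2.9000)
τ = (-0.1000, 0.0700, 0.1300)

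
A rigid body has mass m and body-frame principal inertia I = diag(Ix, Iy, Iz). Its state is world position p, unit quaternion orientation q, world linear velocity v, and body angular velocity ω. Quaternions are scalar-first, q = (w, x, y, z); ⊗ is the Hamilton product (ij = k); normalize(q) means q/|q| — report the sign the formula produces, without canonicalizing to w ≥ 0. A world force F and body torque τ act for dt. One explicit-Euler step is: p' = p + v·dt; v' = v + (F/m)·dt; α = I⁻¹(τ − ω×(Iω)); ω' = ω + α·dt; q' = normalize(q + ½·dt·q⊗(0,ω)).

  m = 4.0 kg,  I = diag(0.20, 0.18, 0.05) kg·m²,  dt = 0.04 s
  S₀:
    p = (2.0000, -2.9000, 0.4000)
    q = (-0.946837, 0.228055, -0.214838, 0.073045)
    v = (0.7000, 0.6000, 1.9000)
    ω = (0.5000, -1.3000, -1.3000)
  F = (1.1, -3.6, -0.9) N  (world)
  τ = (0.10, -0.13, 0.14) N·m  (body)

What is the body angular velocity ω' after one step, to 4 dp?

ω' = (0.5639, -1.3072, -1.1984)

α = I⁻¹(τ − ω×Iω) = (1.5985, -0.1806, 2.5400)
ω' = ω + α·dt = (0.5639, -1.3072, -1.1984)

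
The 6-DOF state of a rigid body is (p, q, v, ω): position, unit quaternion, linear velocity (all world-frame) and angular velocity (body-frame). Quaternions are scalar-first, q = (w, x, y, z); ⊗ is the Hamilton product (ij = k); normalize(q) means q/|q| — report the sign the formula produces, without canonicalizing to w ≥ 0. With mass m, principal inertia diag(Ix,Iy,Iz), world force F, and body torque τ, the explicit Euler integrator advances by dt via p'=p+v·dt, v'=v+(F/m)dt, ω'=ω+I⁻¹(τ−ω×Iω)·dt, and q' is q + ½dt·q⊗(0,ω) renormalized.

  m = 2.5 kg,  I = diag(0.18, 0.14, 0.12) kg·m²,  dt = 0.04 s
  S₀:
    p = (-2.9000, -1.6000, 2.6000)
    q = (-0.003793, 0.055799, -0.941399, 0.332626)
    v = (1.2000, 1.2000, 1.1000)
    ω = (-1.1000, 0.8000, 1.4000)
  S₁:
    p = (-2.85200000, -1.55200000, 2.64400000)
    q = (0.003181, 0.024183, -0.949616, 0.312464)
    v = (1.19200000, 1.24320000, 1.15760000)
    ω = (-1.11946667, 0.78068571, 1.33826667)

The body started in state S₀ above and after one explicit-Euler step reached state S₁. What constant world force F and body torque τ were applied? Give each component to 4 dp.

F = (-0.5000, 2.7000, 3.6000)
τ = (-0.1100, -0.1600, -0.1500)

velocity change Δv = (-0.00800000, 0.04320000, 0.05760000)
m·(v₁−v₀)/dt = (-0.5000, 2.7000, 3.6000)
Δω = ω₁−ω₀ = (-0.01946667, -0.01931429, -0.06173333)
I·α + gyro = (-0.1100, -0.1600, -0.1500)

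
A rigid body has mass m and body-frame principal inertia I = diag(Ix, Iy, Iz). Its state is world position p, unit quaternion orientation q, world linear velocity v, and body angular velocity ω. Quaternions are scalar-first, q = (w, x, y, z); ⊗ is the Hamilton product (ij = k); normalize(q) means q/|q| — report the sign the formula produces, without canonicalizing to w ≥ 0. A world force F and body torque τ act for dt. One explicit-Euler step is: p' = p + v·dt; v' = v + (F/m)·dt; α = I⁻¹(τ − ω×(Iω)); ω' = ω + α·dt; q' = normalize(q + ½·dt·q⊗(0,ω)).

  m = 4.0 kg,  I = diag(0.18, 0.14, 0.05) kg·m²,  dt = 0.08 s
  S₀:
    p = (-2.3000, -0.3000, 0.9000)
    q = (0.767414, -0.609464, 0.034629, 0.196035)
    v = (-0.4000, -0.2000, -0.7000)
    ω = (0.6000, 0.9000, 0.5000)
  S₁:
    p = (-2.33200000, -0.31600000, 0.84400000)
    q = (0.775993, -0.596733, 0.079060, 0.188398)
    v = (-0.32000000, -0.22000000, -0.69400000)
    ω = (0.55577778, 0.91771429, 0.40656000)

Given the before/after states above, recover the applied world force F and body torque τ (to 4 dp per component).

F = (4.0000, -1.0000, 0.3000)
τ = (-0.1400, 0.0700, -0.0800)

v₁ − v₀ = (0.08000000, -0.02000000, 0.00600000)
applied force F = (4.0000, -1.0000, 0.3000)
rate change Δω = (-0.04422222, 0.01771429, -0.09344000)
gyro term ω₀×Iω₀ = (-0.0405, 0.0390, -0.0216)
I·α + gyro = (-0.1400, 0.0700, -0.0800)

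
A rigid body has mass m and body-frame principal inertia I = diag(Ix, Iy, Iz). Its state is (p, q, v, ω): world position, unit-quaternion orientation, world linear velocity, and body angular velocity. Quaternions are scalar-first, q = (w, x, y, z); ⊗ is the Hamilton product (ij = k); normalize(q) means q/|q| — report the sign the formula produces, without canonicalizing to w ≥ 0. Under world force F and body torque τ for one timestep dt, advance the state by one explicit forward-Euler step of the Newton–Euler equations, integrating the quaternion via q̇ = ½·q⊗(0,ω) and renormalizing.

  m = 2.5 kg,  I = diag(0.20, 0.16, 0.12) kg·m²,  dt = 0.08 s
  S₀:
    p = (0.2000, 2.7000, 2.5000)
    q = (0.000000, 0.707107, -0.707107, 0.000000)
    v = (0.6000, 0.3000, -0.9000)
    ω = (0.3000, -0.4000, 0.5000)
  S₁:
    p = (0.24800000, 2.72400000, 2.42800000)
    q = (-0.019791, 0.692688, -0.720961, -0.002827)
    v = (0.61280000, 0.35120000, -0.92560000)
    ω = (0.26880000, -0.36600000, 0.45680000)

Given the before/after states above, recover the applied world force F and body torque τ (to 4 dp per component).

Δω = ω₁−ω₀ = (-0.03120000, 0.03400000, -0.04320000)
precession coupling = (0.0080, 0.0120, 0.0048)
I·α + gyro = (-0.0700, 0.0800, -0.0600)
v₁ − v₀ = (0.01280000, 0.05120000, -0.02560000)
F = m·Δv/dt = (0.4000, 1.6000, -0.8000)

F = (0.4000, 1.6000, -0.8000)
τ = (-0.0700, 0.0800, -0.0600)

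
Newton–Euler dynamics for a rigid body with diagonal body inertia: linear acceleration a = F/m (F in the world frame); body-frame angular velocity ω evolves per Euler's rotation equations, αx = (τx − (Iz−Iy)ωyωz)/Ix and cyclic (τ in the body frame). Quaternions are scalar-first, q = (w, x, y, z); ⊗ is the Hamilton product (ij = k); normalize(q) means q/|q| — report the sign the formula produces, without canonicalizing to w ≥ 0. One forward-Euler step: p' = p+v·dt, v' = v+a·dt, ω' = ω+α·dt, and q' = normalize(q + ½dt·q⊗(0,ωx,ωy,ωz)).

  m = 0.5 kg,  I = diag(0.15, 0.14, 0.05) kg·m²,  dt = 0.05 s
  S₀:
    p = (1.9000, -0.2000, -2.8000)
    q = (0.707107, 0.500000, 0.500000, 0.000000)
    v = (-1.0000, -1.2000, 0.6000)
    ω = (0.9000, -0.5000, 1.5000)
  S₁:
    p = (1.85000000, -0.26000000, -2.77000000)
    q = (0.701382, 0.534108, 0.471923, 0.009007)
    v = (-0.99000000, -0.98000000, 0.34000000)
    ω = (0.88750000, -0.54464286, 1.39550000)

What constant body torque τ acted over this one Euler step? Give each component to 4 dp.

rate change Δω = (-0.01250000, -0.04464286, -0.10450000)
ω₀×(Iω₀) = (0.0675, 0.1350, 0.0045)
τ = I·(Δω/dt) + ω₀×(Iω₀) = (0.0300, 0.0100, -0.1000)

τ = (0.0300, 0.0100, -0.1000)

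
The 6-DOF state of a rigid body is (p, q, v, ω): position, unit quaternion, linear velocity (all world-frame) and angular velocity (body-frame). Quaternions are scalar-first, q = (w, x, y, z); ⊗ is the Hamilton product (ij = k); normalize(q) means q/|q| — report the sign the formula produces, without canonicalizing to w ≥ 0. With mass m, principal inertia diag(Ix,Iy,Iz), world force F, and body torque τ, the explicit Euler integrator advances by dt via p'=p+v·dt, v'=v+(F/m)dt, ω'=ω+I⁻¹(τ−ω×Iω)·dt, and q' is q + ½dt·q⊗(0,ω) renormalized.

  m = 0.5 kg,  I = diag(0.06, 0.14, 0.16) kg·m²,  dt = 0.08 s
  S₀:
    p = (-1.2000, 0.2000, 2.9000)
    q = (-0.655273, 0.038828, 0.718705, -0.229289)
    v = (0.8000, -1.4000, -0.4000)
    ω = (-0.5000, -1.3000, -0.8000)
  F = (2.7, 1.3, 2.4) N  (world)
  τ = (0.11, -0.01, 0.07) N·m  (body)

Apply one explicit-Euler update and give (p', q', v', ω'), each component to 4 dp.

gyro term ω×Iω = (0.0208, -0.0400, 0.0520)
angular accel α = (1.4867, 0.2143, 0.1125)
new body rate ω' = (-0.3811, -1.2829, -0.7910)
Hamilton product q⊗(0,ω) = (0.7702993, -0.5454032, 0.9975618, 0.8330945)
q + ½dt·q⊗(0,ω), renormalized = (-0.6232, 0.0170, 0.7570, -0.1956)
p + v·dt = (-1.1360, 0.0880, 2.8680)
v + (F/m)dt = (1.2320, -1.1920, -0.0160)

p' = (-1.1360, 0.0880, 2.8680)
q' = (-0.6232, 0.0170, 0.7570, -0.1956)
v' = (1.2320, -1.1920, -0.0160)
ω' = (-0.3811, -1.2829, -0.7910)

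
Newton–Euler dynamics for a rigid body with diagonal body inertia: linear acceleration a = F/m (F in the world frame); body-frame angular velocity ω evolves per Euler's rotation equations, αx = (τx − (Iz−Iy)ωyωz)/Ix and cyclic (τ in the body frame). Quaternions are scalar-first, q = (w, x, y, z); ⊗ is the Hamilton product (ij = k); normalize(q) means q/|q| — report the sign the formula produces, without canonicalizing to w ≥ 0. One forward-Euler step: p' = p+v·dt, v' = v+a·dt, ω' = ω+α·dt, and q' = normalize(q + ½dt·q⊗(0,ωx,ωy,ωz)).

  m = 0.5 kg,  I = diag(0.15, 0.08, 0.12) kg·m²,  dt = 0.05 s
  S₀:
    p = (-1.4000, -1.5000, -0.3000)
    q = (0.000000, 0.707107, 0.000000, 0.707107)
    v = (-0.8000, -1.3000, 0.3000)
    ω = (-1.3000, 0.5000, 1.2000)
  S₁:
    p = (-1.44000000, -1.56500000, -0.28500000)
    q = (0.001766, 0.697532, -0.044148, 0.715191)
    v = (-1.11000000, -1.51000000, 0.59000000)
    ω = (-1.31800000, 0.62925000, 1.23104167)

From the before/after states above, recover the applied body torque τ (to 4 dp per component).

ω₁ − ω₀ = (-0.01800000, 0.12925000, 0.03104167)
precession coupling = (0.0240, -0.0468, 0.0455)
applied torque τ = (-0.0300, 0.1600, 0.1200)

τ = (-0.0300, 0.1600, 0.1200)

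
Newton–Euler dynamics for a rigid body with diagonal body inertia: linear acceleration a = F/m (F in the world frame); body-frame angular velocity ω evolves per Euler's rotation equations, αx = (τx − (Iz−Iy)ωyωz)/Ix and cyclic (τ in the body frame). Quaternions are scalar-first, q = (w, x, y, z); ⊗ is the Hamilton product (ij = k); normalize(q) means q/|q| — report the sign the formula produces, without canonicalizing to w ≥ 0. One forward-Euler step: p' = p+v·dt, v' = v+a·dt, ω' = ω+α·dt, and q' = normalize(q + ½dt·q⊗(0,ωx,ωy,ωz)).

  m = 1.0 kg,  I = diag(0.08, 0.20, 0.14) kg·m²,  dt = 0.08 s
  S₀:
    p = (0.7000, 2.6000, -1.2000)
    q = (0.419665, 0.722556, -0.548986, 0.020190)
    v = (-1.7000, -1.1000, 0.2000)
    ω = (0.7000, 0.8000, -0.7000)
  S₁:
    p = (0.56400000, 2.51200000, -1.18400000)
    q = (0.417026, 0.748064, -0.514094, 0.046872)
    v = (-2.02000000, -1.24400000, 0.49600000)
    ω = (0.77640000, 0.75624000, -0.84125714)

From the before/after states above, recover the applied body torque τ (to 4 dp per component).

Δω = ω₁−ω₀ = (0.07640000, -0.04376000, -0.14125714)
precession coupling = (0.0336, 0.0294, 0.0672)
I·α + gyro = (0.1100, -0.0800, -0.1800)

τ = (0.1100, -0.0800, -0.1800)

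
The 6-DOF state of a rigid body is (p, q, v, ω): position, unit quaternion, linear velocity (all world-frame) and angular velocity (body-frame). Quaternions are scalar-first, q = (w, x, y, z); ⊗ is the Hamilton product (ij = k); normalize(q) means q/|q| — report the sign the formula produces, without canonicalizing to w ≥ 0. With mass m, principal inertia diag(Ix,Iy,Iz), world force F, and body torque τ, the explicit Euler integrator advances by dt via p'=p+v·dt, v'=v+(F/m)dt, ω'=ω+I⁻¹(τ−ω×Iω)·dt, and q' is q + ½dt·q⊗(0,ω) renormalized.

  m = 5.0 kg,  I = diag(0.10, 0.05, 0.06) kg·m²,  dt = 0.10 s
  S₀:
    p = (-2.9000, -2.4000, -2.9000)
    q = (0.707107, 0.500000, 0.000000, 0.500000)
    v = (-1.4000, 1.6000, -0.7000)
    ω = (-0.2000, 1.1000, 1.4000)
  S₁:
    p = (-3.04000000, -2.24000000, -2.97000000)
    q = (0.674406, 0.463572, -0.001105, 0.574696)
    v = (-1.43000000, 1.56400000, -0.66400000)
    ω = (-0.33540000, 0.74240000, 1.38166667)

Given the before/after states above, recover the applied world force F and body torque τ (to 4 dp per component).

Δv = v₁−v₀ = (-0.03000000, -0.03600000, 0.03600000)
applied force F = (-1.5000, -1.8000, 1.8000)
rate change Δω = (-0.13540000, -0.35760000, -0.01833333)
precession coupling = (0.0154, -0.0112, 0.0110)
applied torque τ = (-0.1200, -0.1900, 0.0000)

F = (-1.5000, -1.8000, 1.8000)
τ = (-0.1200, -0.1900, 0.0000)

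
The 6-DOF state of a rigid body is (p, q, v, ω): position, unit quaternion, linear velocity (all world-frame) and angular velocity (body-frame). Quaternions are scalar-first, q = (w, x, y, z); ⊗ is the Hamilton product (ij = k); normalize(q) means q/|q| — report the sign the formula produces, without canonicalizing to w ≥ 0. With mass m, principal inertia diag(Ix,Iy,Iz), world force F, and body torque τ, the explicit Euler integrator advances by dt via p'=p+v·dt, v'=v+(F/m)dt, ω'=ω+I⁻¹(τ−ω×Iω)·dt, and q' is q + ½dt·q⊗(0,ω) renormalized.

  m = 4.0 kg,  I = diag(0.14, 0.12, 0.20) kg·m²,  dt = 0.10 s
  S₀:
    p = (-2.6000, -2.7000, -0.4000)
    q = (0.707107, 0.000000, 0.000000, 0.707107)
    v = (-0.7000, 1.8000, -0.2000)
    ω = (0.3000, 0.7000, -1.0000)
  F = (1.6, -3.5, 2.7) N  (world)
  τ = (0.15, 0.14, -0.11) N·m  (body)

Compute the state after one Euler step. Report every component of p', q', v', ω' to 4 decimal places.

a = F/m = (0.4000, -0.8750, 0.6750)
p' = p + v·dt = (-2.6700, -2.5200, -0.4200)
v' = v + a·dt = (-0.6600, 1.7125, -0.1325)
gyro term ω×Iω = (-0.0560, 0.0180, -0.0042)
α = I⁻¹(τ − ω×Iω) = (1.4714, 1.0167, -0.5290)
new body rate ω' = (0.4471, 0.8017, -1.0529)
2q̇ = q⊗(0,ω) = (0.7071070, -0.2828428, 0.7071070, -0.7071070)
q + ½dt·q⊗(0,ω), renormalized = (0.7410, -0.0141, 0.0353, 0.6704)

p' = (-2.6700, -2.5200, -0.4200)
q' = (0.7410, -0.0141, 0.0353, 0.6704)
v' = (-0.6600, 1.7125, -0.1325)
ω' = (0.4471, 0.8017, -1.0529)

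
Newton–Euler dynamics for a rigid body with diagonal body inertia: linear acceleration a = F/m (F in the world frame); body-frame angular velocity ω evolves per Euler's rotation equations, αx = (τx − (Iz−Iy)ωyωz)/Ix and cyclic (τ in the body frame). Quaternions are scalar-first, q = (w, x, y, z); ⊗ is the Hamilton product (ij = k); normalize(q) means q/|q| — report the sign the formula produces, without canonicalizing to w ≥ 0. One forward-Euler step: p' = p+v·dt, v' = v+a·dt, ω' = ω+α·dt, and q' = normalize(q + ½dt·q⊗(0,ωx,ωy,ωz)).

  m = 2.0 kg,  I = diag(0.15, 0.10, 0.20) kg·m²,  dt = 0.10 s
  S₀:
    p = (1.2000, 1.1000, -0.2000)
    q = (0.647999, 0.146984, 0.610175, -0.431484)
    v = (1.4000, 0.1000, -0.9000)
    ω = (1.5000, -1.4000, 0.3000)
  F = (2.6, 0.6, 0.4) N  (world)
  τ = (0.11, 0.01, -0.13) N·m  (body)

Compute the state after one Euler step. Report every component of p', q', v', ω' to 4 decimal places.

linear accel F/m = (1.3000, 0.3000, 0.2000)
p + v·dt = (1.3400, 1.1100, -0.2900)
v + (F/m)dt = (1.5300, 0.1300, -0.8800)
precession coupling ω×(Iω) = (-0.0420, -0.0225, 0.1050)
(τ − ω×Iω)/I = (1.0133, 0.3250, -1.1750)
ω + α·dt = (1.6013, -1.3675, 0.1825)
q⊗(0,ω) = (0.7632142, 0.5509734, -1.5985198, -0.9266404)
q + ½dt·q⊗(0,ω), renormalized = (0.6825, 0.1736, 0.5274, -0.4753)

p' = (1.3400, 1.1100, -0.2900)
q' = (0.6825, 0.1736, 0.5274, -0.4753)
v' = (1.5300, 0.1300, -0.8800)
ω' = (1.6013, -1.3675, 0.1825)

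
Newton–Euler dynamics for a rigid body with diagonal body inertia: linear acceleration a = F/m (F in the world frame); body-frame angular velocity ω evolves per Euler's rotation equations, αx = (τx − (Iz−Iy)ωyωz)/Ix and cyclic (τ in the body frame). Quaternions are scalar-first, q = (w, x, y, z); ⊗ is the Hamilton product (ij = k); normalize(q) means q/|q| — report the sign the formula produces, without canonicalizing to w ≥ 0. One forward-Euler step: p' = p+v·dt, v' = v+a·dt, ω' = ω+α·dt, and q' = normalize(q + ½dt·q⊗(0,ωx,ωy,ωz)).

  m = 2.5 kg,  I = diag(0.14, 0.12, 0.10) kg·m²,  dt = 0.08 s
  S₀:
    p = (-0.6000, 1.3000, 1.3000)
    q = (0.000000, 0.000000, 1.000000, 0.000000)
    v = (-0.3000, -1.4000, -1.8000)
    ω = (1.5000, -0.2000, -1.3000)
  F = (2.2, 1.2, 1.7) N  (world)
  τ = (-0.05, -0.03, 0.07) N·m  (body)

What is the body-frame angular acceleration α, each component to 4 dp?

α = (-0.3200, 0.4000, 0.6400)

gyro term ω×Iω = (-0.0052, -0.0780, 0.0060)
angular accel α = (-0.3200, 0.4000, 0.6400)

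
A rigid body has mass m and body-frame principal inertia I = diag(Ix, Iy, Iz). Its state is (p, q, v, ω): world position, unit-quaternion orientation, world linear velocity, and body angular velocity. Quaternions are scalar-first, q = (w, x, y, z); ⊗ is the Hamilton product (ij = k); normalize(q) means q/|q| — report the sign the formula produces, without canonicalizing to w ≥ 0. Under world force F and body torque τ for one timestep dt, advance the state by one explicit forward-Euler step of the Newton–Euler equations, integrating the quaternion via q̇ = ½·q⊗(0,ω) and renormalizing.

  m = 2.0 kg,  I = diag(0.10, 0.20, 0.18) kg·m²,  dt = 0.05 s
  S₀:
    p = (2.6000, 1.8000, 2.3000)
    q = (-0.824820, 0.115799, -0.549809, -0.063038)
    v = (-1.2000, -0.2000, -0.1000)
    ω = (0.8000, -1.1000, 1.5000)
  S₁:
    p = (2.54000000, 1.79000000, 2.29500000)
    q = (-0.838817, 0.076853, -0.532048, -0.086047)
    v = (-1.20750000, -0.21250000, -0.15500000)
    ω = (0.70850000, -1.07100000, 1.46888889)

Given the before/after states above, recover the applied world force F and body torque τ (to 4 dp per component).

F = (-0.3000, -0.5000, -2.2000)
τ = (-0.1500, 0.0200, -0.2000)

Δv = v₁−v₀ = (-0.00750000, -0.01250000, -0.05500000)
F = m·Δv/dt = (-0.3000, -0.5000, -2.2000)
rate change Δω = (-0.09150000, 0.02900000, -0.03111111)
gyro term ω₀×Iω₀ = (0.0330, -0.0960, -0.0880)
τ = I·(Δω/dt) + ω₀×(Iω₀) = (-0.1500, 0.0200, -0.2000)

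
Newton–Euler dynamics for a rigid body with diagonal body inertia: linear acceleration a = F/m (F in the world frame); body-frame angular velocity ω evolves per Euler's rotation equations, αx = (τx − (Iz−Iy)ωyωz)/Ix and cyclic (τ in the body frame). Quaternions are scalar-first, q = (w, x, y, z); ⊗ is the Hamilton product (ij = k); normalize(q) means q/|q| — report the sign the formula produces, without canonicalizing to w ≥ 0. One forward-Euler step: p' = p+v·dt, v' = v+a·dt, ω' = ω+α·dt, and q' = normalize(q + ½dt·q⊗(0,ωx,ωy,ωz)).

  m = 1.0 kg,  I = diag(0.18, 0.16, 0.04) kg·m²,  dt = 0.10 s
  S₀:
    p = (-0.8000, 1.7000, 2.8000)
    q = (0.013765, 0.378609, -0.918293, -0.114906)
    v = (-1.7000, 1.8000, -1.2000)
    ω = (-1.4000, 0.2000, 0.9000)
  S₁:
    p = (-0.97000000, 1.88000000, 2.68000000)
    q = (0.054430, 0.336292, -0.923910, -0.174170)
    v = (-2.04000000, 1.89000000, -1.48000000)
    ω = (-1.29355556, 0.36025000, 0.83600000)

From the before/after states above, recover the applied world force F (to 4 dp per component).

F = (-3.4000, 0.9000, -2.8000)

Δv = v₁−v₀ = (-0.34000000, 0.09000000, -0.28000000)
F = m·Δv/dt = (-3.4000, 0.9000, -2.8000)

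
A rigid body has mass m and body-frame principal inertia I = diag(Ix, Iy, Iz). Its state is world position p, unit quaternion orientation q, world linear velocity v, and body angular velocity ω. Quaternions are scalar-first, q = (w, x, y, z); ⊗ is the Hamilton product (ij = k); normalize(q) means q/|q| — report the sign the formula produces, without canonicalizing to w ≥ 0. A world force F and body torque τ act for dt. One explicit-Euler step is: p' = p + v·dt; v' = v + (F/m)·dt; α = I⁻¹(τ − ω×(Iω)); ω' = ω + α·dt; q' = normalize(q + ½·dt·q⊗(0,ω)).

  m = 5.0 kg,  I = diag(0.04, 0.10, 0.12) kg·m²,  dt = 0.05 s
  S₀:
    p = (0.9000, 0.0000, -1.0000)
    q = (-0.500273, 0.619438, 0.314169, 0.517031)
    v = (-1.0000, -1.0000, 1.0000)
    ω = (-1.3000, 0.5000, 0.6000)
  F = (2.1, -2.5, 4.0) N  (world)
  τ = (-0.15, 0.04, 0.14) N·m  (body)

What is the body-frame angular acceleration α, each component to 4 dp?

α = (-3.9000, -0.2240, 1.4917)

gyro term ω×Iω = (0.0060, 0.0624, -0.0390)
α = I⁻¹(τ − ω×Iω) = (-3.9000, -0.2240, 1.4917)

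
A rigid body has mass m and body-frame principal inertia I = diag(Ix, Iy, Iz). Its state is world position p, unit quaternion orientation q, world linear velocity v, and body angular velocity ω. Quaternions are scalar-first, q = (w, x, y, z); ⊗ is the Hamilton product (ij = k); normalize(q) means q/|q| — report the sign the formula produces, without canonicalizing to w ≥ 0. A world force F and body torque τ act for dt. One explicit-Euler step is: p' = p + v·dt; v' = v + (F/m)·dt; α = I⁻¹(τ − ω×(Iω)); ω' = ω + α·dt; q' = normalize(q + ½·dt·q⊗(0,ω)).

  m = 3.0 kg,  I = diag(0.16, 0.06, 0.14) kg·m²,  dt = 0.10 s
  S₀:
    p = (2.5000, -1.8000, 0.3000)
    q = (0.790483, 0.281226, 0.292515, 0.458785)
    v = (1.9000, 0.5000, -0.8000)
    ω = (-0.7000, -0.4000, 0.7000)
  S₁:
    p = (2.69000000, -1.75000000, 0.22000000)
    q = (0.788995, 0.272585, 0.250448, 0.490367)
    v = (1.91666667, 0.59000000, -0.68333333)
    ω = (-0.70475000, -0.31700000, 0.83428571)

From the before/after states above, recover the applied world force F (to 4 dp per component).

F = (0.5000, 2.7000, 3.5000)

v₁ − v₀ = (0.01666667, 0.09000000, 0.11666667)
m·(v₁−v₀)/dt = (0.5000, 2.7000, 3.5000)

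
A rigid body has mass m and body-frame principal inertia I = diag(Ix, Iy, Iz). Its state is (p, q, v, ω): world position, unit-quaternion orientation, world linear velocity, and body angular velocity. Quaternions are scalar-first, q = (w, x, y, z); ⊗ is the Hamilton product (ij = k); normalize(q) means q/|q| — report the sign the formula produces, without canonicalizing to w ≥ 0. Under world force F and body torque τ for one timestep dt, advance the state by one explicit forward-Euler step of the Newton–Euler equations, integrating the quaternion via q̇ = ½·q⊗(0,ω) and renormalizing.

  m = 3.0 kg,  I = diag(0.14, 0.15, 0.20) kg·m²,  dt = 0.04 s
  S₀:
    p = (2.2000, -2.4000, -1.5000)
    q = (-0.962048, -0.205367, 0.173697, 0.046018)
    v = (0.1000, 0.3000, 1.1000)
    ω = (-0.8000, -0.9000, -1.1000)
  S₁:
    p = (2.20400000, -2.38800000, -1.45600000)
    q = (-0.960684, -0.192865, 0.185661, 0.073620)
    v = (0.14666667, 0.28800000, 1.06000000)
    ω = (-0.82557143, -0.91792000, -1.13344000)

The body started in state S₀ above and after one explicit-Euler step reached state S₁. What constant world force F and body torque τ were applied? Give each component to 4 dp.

ω₁ − ω₀ = (-0.02557143, -0.01792000, -0.03344000)
I·α + gyro = (-0.0400, -0.1200, -0.1600)
Δv = v₁−v₀ = (0.04666667, -0.01200000, -0.04000000)
applied force F = (3.5000, -0.9000, -3.0000)

F = (3.5000, -0.9000, -3.0000)
τ = (-0.0400, -0.1200, -0.1600)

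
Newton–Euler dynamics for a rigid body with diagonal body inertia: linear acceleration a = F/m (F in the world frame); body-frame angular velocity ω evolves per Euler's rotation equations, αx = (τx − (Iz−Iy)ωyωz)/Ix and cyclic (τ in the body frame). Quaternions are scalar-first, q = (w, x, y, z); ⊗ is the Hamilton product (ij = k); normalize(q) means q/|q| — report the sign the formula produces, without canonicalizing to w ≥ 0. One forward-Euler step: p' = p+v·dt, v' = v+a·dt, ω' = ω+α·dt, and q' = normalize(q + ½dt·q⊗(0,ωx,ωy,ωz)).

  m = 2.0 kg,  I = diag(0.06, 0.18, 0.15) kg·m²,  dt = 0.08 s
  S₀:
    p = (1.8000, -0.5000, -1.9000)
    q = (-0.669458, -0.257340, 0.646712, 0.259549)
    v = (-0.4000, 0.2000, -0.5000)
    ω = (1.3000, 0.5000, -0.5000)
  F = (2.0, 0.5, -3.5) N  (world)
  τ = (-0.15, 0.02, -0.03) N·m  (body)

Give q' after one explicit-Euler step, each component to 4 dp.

Hamilton product q⊗(0,ω) = (0.1409605, -1.3234259, -0.1259853, -0.6346666)
q + ½dt·q⊗(0,ω), renormalized = (-0.6627, -0.3097, 0.6406, 0.2338)

q' = (-0.6627, -0.3097, 0.6406, 0.2338)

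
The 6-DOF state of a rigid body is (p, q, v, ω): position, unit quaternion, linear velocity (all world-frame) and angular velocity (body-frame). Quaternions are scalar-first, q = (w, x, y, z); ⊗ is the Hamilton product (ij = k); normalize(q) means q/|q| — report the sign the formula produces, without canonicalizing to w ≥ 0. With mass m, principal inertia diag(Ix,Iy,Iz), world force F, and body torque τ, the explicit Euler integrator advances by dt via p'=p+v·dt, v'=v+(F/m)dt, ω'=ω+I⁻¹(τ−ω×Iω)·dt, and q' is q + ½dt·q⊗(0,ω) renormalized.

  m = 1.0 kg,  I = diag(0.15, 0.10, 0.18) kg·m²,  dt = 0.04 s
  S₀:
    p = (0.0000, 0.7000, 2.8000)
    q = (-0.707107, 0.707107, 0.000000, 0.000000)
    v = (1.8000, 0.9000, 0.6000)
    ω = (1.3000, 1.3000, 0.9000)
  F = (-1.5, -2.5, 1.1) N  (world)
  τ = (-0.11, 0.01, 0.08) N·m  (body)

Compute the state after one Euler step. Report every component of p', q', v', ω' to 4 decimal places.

ω×(Iω) gyroscopic = (0.0936, -0.0351, -0.0845)
angular accel α = (-1.3573, 0.4510, 0.9139)
ω' = ω + α·dt = (1.2457, 1.3180, 0.9366)
q⊗(0,ω) = (-0.9192391, -0.9192391, -1.5556354, 0.2828428)
q + ½dt·q⊗(0,ω), renormalized = (-0.7249, 0.6881, -0.0311, 0.0057)
p' = p + v·dt = (0.0720, 0.7360, 2.8240)
v + (F/m)dt = (1.7400, 0.8000, 0.6440)

p' = (0.0720, 0.7360, 2.8240)
q' = (-0.7249, 0.6881, -0.0311, 0.0057)
v' = (1.7400, 0.8000, 0.6440)
ω' = (1.2457, 1.3180, 0.9366)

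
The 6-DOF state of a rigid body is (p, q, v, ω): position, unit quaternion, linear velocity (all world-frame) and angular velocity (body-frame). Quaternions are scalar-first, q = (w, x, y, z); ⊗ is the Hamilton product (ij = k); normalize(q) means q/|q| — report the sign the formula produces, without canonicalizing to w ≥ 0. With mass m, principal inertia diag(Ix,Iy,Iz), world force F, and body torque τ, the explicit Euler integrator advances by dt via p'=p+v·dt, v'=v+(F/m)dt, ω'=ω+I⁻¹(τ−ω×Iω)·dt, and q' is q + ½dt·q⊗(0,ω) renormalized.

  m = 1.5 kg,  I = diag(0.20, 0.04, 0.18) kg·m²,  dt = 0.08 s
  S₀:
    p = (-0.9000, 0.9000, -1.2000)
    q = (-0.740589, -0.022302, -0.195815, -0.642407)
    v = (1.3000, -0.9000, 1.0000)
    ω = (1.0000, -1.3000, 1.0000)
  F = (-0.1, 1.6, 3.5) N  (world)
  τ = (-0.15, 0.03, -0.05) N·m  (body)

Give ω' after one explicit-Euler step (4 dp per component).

ω' = (1.0128, -1.2800, 0.8853)

ω×(Iω) gyroscopic = (-0.1820, 0.0200, 0.2080)
angular accel α = (0.1600, 0.2500, -1.4333)
ω + α·dt = (1.0128, -1.2800, 0.8853)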